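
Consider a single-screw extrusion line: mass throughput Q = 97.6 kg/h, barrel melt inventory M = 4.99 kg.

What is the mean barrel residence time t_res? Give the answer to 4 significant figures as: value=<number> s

Q_s = Q / 3600 = 97.6 / 3600 = 0.0271111 kg/s
Mean residence time: t_res = M/Q_s = 4.99 kg / 0.0271111 kg/s = 184.057 s

value=184.1 s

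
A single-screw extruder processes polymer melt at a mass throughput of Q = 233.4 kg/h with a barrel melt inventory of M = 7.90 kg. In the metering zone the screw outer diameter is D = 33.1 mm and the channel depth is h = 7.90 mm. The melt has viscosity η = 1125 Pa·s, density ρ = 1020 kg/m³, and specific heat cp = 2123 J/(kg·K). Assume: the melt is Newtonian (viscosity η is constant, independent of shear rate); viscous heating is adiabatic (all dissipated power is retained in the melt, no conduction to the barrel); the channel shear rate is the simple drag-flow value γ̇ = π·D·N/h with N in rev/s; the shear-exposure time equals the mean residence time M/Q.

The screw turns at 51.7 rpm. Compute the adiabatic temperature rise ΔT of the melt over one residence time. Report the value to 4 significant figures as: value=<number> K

value=8.144 K

Q_s = Q / 3600 = 233.4 / 3600 = 0.0648333 kg/s
t_res = M / Q_s = 7.90 ÷ 0.0648333 = 121.851 s
D = 33.1 mm = 0.0331 m;  h = 7.90 mm = 0.0079 m;  N = 51.7 rpm / 60 = 0.861667 rev/s
γ̇ = π·D·N / h = π · 0.0331 · 0.861667 / 0.0079 = 11.342 s⁻¹
ΔT = η·γ̇²·t_res / (ρ·cp) = 1125 · (11.342)² · 121.851 / (1020 · 2123) = 8.1435 K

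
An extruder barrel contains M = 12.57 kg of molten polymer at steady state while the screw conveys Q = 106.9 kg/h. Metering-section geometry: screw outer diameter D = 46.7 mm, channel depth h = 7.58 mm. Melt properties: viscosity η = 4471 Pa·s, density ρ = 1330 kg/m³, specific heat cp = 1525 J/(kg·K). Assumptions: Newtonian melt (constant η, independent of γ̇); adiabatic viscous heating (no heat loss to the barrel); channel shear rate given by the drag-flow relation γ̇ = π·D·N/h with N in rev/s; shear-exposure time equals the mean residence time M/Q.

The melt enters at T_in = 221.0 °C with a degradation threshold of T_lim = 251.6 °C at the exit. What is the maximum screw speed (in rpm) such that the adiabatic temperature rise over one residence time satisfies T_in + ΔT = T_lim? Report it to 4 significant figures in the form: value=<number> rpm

value=17.75 rpm

Throughput in SI: Q_s = 106.9 kg/h ÷ 3600 s/h = 0.0296944 kg/s
t_res = M / Q_s = 12.57 ÷ 0.0296944 = 423.312 s
Convert to metres: D = 0.0467 m, h = 0.00758 m
ΔT_a = T_lim − T_in = 251.6 °C − 221.0 °C = 30.6 K
γ̇_max² = ΔT_a·ρ·cp / (η·t_res) = [30.6 × 1330 × 1525] / [4471 × 423.312] = 32.7928 s⁻²
Take the square root: γ̇_max = √(32.7928) = 5.7265 s⁻¹
N_max = γ̇_max·h / (π·D) = 5.7265 · 0.00758 / (π · 0.0467) = 0.295864 rev/s = 17.7518 rpm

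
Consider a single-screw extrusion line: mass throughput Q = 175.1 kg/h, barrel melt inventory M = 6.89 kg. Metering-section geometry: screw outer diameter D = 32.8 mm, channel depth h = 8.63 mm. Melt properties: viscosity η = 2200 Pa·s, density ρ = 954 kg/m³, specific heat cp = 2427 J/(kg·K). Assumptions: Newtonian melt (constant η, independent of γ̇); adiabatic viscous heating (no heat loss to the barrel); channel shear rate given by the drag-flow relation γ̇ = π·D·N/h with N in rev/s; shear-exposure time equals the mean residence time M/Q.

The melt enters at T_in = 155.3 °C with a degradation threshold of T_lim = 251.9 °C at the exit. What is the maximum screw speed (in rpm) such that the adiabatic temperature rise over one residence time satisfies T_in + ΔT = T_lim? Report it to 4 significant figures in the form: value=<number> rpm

value=134.6 rpm

Q_s = Q / 3600 = 175.1 / 3600 = 0.0486389 kg/s
Mean residence time: t_res = M/Q_s = 6.89 kg / 0.0486389 kg/s = 141.656 s
D = 32.8 mm = 0.0328 m;  h = 8.63 mm = 0.00863 m
ΔT_a = T_lim − T_in = 251.9 − 155.3 = 96.6 K
γ̇_max² = ΔT_a·ρ·cp/(η·t_res) = 96.6·954·2427/(2200·141.656) = 717.69 s⁻²
γ̇_max = sqrt(717.69) = 26.7897 s⁻¹
N_max = γ̇_max·h / (π·D) = 26.7897 · 0.00863 / (π · 0.0328) = 2.24365 rev/s = 134.619 rpm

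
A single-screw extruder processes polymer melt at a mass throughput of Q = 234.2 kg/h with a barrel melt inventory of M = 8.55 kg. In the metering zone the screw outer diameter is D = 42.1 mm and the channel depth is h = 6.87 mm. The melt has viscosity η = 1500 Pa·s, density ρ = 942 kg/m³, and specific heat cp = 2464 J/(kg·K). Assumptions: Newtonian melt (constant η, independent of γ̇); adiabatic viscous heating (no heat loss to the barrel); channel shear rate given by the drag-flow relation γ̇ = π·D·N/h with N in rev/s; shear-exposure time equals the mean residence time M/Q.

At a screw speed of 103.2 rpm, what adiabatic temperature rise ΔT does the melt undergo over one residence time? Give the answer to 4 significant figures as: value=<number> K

value=93.13 K

Convert throughput: Q = 234.2 kg/h = 234.2/3600 = 0.0650556 kg/s
t_res = M / Q_s = 8.55 ÷ 0.0650556 = 131.426 s
Geometry in metres: D = 42.1 mm → 0.0421 m, h = 6.87 mm → 0.00687 m; screw speed N = 103.2 rpm = 1.72 rev/s
Shear rate: γ̇ = πDN/h = π·0.0421·1.72/0.00687 = 33.1134 s⁻¹
ΔT = η·γ̇²·t_res/(ρ·cp) = [1500 × 33.1134² × 131.426] / [942 × 2464] = 93.1298 K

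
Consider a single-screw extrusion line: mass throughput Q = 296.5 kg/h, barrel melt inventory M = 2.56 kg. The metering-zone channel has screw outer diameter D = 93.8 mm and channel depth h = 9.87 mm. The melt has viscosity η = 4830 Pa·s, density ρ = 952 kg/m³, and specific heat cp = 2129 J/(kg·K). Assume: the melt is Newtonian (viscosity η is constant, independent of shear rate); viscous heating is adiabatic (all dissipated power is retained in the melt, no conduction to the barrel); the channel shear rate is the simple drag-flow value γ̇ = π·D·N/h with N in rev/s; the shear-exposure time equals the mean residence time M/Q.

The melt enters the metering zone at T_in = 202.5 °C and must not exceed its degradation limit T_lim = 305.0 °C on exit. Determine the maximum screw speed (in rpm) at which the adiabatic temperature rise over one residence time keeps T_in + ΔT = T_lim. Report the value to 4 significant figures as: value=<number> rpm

Q_s = Q / 3600 = 296.5 / 3600 = 0.0823611 kg/s
t_res = M / Q_s = 2.56 / 0.0823611 = 31.0826 s
Geometry in SI: D = 93.8 mm → 0.0938 m, h = 9.87 mm → 0.00987 m
ΔT_a = T_lim − T_in = 305.0 − 202.5 = 102.5 K
γ̇_max² = ΔT_a·ρ·cp / (η·t_res) = [102.5 × 952 × 2129] / [4830 × 31.0826] = 1383.79 s⁻²
γ̇_max = √1383.79 = 37.1994 s⁻¹
Solve γ̇ = πDN/h for N: N_max = γ̇_max·h/(π·D) = 37.1994 × 0.00987 / (π × 0.0938) = 1.24595 rev/s = 74.7569 rpm

value=74.76 rpm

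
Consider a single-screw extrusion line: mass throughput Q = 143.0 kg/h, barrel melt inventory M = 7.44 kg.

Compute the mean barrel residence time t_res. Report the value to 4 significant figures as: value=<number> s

Q_s = Q / 3600 = 143.0 / 3600 = 0.0397222 kg/s
t_res = M / Q_s = 7.44 ÷ 0.0397222 = 187.301 s

value=187.3 s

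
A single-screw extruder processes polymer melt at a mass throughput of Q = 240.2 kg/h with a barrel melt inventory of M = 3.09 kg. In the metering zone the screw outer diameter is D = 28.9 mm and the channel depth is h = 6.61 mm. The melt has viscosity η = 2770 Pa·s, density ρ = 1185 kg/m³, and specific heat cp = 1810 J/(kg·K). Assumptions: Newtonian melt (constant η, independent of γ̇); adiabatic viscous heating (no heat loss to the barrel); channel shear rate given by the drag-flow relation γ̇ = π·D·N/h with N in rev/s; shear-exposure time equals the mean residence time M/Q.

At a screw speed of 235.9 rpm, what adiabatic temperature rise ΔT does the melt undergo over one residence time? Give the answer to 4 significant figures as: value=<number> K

Throughput in SI: Q_s = 240.2 kg/h ÷ 3600 s/h = 0.0667222 kg/s
t_res = M / Q_s = 3.09 ÷ 0.0667222 = 46.3114 s
D = 28.9 mm = 0.0289 m;  h = 6.61 mm = 0.00661 m;  N = 235.9 rpm / 60 = 3.93167 rev/s
Shear rate: γ̇ = πDN/h = π·0.0289·3.93167/0.00661 = 54.0036 s⁻¹
ΔT = η·γ̇²·t_res / (ρ·cp) = 2770 · (54.0036)² · 46.3114 / (1185 · 1810) = 174.428 K

value=174.4 K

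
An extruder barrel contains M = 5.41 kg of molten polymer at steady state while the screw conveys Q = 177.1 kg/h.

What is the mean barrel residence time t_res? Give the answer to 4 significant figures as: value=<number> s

value=110.0 s

Throughput in SI: Q_s = 177.1 kg/h ÷ 3600 s/h = 0.0491944 kg/s
t_res = M / Q_s = 5.41 / 0.0491944 = 109.972 s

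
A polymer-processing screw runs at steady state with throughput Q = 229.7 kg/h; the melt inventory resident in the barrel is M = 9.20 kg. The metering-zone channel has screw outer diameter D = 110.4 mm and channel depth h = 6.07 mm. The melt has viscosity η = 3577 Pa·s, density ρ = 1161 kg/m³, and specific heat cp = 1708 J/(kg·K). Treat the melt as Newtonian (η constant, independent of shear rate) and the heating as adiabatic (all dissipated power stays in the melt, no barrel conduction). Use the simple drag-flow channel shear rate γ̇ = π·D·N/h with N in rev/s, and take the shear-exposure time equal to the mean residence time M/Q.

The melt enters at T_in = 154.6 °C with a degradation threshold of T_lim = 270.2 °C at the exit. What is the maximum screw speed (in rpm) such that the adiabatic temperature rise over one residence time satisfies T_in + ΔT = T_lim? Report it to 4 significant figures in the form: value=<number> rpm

Convert throughput: Q = 229.7 kg/h = 229.7/3600 = 0.0638056 kg/s
t_res = M / Q_s = 9.20 ÷ 0.0638056 = 144.188 s
D = 110.4 mm = 0.1104 m;  h = 6.07 mm = 0.00607 m
Allowable rise: ΔT_a = T_lim − T_in = 270.2 − 154.6 = 115.6 K
γ̇_max² = ΔT_a·ρ·cp / (η·t_res) = [115.6 × 1161 × 1708] / [3577 × 144.188] = 444.457 s⁻²
Take the square root: γ̇_max = √(444.457) = 21.0821 s⁻¹
N_max = γ̇_max·h / (π·D) = 21.0821 · 0.00607 / (π · 0.1104) = 0.368964 rev/s = 22.1379 rpm

value=22.14 rpm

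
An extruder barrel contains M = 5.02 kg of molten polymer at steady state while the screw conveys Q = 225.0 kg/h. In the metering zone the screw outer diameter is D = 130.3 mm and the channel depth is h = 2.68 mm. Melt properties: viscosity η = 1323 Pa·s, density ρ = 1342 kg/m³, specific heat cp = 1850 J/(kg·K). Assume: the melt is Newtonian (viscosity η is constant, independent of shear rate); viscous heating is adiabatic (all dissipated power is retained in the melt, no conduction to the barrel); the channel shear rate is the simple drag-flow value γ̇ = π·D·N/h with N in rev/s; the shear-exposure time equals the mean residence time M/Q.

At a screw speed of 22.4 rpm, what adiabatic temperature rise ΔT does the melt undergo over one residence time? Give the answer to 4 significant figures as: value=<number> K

Throughput in SI: Q_s = 225.0 kg/h ÷ 3600 s/h = 0.0625 kg/s
t_res = M / Q_s = 5.02 / 0.0625 = 80.32 s
Geometry in metres: D = 130.3 mm → 0.1303 m, h = 2.68 mm → 0.00268 m; screw speed N = 22.4 rpm = 0.373333 rev/s
Shear rate: γ̇ = πDN/h = π·0.1303·0.373333/0.00268 = 57.0238 s⁻¹
ΔT = η·γ̇²·t_res/(ρ·cp) = [1323 × 57.0238² × 80.32] / [1342 × 1850] = 139.178 K

value=139.2 K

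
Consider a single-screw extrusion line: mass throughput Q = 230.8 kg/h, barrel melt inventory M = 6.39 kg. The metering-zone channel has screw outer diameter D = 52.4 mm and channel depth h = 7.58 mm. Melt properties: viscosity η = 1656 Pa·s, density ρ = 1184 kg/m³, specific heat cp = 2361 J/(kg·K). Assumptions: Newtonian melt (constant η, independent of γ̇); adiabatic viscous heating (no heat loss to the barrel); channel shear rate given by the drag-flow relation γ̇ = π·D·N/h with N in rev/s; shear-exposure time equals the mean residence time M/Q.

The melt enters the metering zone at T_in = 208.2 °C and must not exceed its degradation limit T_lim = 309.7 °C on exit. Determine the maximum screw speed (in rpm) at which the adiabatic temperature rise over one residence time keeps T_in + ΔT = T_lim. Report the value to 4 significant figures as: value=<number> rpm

Throughput in SI: Q_s = 230.8 kg/h ÷ 3600 s/h = 0.0641111 kg/s
Mean residence time: t_res = M/Q_s = 6.39 kg / 0.0641111 kg/s = 99.6707 s
Convert to metres: D = 0.0524 m, h = 0.00758 m
Allowable rise: ΔT_a = T_lim − T_in = 309.7 − 208.2 = 101.5 K
γ̇_max² = ΔT_a·ρ·cp / (η·t_res) = [101.5 × 1184 × 2361] / [1656 × 99.6707] = 1719.04 s⁻²
γ̇_max = √1719.04 = 41.4613 s⁻¹
N_max = γ̇_max h / (πD) = 41.4613·0.00758/(π·0.0524) = 1.90911 rev/s → ×60 = 114.547 rpm

value=114.5 rpm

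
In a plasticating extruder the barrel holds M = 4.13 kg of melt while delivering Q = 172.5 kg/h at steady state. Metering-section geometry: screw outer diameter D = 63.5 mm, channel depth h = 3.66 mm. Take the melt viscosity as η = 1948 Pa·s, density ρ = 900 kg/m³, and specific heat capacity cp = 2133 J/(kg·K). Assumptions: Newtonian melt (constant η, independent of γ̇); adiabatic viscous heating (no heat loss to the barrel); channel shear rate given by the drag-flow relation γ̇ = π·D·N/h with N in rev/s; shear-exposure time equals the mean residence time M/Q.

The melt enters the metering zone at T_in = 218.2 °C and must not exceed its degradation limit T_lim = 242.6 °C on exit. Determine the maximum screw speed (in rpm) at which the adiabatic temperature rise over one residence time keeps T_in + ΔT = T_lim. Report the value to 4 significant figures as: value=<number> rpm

Q_s = Q / 3600 = 172.5 / 3600 = 0.0479167 kg/s
t_res = M / Q_s = 4.13 / 0.0479167 = 86.1913 s
Geometry in SI: D = 63.5 mm → 0.0635 m, h = 3.66 mm → 0.00366 m
ΔT_a = T_lim − T_in = 242.6 − 218.2 = 24.4 K
γ̇_max² = ΔT_a·ρ·cp/(η·t_res) = 24.4·900·2133/(1948·86.1913) = 278.979 s⁻²
Take the square root: γ̇_max = √(278.979) = 16.7027 s⁻¹
N_max = γ̇_max·h / (π·D) = 16.7027 · 0.00366 / (π · 0.0635) = 0.306438 rev/s = 18.3863 rpm

value=18.39 rpm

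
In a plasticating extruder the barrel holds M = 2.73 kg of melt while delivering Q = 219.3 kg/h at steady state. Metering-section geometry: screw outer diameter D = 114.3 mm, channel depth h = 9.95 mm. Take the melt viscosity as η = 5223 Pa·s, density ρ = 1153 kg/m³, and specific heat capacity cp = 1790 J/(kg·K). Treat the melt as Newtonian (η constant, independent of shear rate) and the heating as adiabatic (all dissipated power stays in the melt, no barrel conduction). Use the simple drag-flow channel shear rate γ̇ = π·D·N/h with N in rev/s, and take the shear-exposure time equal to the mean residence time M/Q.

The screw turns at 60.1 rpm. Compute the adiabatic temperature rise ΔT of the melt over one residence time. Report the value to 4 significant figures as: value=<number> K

Q_s = Q / 3600 = 219.3 / 3600 = 0.0609167 kg/s
t_res = M / Q_s = 2.73 ÷ 0.0609167 = 44.8153 s
Geometry in metres: D = 114.3 mm → 0.1143 m, h = 9.95 mm → 0.00995 m; screw speed N = 60.1 rpm = 1.00167 rev/s
Shear rate: γ̇ = πDN/h = π·0.1143·1.00167/0.00995 = 36.149 s⁻¹
Adiabatic rise: ΔT = η γ̇² t_res / (ρ cp) = 5223·(36.149)²·44.8153 / (1153·1790) = 148.203 K

value=148.2 K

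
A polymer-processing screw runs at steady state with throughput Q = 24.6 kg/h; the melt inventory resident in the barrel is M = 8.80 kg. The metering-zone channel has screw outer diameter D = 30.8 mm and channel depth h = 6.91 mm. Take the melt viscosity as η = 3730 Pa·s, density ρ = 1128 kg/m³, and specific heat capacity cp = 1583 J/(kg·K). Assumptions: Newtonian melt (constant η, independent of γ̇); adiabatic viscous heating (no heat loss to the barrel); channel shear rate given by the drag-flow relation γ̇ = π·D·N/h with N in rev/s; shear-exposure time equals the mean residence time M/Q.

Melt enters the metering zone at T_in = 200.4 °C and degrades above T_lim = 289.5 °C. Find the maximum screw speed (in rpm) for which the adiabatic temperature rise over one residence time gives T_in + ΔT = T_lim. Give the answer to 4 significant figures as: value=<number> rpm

Convert throughput: Q = 24.6 kg/h = 24.6/3600 = 0.00683333 kg/s
t_res = M / Q_s = 8.80 / 0.00683333 = 1287.8 s
Convert to metres: D = 0.0308 m, h = 0.00691 m
Allowable rise: ΔT_a = T_lim − T_in = 289.5 − 200.4 = 89.1 K
Invert ΔT = ηγ̇²t_res/(ρcp) for γ̇: γ̇_max² = ΔT_a ρ cp / (η t_res) = 89.1·1128·1583 / (3730·1287.8) = 33.1214 s⁻²
Take the square root: γ̇_max = √(33.1214) = 5.75512 s⁻¹
N_max = γ̇_max h / (πD) = 5.75512·0.00691/(π·0.0308) = 0.410991 rev/s → ×60 = 24.6594 rpm

value=24.66 rpm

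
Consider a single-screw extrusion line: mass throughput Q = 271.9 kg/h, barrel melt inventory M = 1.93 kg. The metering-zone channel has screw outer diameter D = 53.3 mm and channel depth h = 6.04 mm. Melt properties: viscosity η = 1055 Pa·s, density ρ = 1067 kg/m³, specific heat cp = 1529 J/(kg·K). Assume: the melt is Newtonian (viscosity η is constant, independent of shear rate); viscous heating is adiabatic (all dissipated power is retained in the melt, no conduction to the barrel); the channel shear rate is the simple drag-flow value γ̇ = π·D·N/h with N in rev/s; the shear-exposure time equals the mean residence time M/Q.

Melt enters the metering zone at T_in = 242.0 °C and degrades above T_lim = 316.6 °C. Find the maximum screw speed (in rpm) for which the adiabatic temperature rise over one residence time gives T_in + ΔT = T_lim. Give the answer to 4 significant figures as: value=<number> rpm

value=145.4 rpm

Convert throughput: Q = 271.9 kg/h = 271.9/3600 = 0.0755278 kg/s
t_res = M / Q_s = 1.93 / 0.0755278 = 25.5535 s
Geometry in SI: D = 53.3 mm → 0.0533 m, h = 6.04 mm → 0.00604 m
ΔT_a = T_lim − T_in = 316.6 °C − 242.0 °C = 74.6 K
Invert ΔT = ηγ̇²t_res/(ρcp) for γ̇: γ̇_max² = ΔT_a ρ cp / (η t_res) = 74.6·1067·1529 / (1055·25.5535) = 4514.48 s⁻²
γ̇_max = sqrt(4514.48) = 67.1899 s⁻¹
N_max = γ̇_max h / (πD) = 67.1899·0.00604/(π·0.0533) = 2.42362 rev/s → ×60 = 145.417 rpm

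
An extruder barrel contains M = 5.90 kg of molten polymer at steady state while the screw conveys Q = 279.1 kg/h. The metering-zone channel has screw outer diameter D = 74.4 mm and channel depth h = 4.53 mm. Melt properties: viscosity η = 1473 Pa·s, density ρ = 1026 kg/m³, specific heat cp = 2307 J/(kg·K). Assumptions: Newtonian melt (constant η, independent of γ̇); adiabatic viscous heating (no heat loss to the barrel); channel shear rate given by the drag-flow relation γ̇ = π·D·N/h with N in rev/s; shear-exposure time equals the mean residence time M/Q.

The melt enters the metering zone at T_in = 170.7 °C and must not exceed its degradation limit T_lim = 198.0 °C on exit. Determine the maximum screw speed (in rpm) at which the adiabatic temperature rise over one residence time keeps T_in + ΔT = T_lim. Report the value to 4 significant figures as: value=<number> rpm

Convert throughput: Q = 279.1 kg/h = 279.1/3600 = 0.0775278 kg/s
t_res = M / Q_s = 5.90 ÷ 0.0775278 = 76.1018 s
Geometry in SI: D = 74.4 mm → 0.0744 m, h = 4.53 mm → 0.00453 m
Allowable rise: ΔT_a = T_lim − T_in = 198.0 − 170.7 = 27.3 K
γ̇_max² = ΔT_a·ρ·cp / (η·t_res) = [27.3 × 1026 × 2307] / [1473 × 76.1018] = 576.448 s⁻²
Take the square root: γ̇_max = √(576.448) = 24.0093 s⁻¹
N_max = γ̇_max·h / (π·D) = 24.0093 · 0.00453 / (π · 0.0744) = 0.465324 rev/s = 27.9194 rpm

value=27.92 rpm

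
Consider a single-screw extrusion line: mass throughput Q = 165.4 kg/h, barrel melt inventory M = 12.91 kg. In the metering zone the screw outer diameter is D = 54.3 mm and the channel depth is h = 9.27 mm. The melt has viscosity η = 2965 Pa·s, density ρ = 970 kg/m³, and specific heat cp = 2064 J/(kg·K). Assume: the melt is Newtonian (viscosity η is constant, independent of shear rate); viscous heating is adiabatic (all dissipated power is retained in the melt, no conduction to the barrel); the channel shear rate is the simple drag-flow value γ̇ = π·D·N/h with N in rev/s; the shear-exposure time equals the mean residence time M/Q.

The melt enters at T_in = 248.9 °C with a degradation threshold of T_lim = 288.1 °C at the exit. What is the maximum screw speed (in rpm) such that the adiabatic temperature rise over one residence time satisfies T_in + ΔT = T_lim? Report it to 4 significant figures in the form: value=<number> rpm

value=31.65 rpm

Convert throughput: Q = 165.4 kg/h = 165.4/3600 = 0.0459444 kg/s
t_res = M / Q_s = 12.91 / 0.0459444 = 280.992 s
Convert to metres: D = 0.0543 m, h = 0.00927 m
Allowable rise: ΔT_a = T_lim − T_in = 288.1 − 248.9 = 39.2 K
Invert ΔT = ηγ̇²t_res/(ρcp) for γ̇: γ̇_max² = ΔT_a ρ cp / (η t_res) = 39.2·970·2064 / (2965·280.992) = 94.1997 s⁻²
Take the square root: γ̇_max = √(94.1997) = 9.70565 s⁻¹
N_max = γ̇_max h / (πD) = 9.70565·0.00927/(π·0.0543) = 0.527418 rev/s → ×60 = 31.6451 rpm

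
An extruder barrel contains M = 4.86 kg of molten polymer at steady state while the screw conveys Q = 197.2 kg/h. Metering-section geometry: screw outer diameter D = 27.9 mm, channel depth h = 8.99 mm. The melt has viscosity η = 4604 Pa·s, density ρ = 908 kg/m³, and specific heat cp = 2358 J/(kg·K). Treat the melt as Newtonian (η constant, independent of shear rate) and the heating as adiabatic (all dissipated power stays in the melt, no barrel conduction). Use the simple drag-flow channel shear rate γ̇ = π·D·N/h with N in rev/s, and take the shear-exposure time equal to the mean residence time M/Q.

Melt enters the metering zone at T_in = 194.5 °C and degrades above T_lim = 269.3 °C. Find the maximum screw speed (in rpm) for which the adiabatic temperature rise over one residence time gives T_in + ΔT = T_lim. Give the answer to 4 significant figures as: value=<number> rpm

value=121.9 rpm

Throughput in SI: Q_s = 197.2 kg/h ÷ 3600 s/h = 0.0547778 kg/s
Mean residence time: t_res = M/Q_s = 4.86 kg / 0.0547778 kg/s = 88.7221 s
Convert to metres: D = 0.0279 m, h = 0.00899 m
Allowable rise: ΔT_a = T_lim − T_in = 269.3 − 194.5 = 74.8 K
Invert ΔT = ηγ̇²t_res/(ρcp) for γ̇: γ̇_max² = ΔT_a ρ cp / (η t_res) = 74.8·908·2358 / (4604·88.7221) = 392.07 s⁻²
γ̇_max = sqrt(392.07) = 19.8008 s⁻¹
N_max = γ̇_max h / (πD) = 19.8008·0.00899/(π·0.0279) = 2.0309 rev/s → ×60 = 121.854 rpm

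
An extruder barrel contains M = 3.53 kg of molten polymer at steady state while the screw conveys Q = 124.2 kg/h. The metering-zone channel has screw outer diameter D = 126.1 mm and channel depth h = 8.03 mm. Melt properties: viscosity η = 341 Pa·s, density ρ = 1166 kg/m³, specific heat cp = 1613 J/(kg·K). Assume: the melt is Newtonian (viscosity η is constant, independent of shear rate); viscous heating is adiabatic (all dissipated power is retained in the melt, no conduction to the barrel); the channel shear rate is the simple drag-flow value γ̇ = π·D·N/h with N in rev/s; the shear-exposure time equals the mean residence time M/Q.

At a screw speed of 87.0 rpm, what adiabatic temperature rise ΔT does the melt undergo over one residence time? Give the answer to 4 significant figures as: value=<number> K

Q_s = Q / 3600 = 124.2 / 3600 = 0.0345 kg/s
t_res = M / Q_s = 3.53 / 0.0345 = 102.319 s
D = 126.1 mm = 0.1261 m;  h = 8.03 mm = 0.00803 m;  N = 87.0 rpm / 60 = 1.45 rev/s
Shear rate: γ̇ = πDN/h = π·0.1261·1.45/0.00803 = 71.5348 s⁻¹
ΔT = η·γ̇²·t_res / (ρ·cp) = 341 · (71.5348)² · 102.319 / (1166 · 1613) = 94.9318 K

value=94.93 K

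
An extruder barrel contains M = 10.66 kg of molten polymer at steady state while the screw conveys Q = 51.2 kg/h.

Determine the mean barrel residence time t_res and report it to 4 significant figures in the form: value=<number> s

Throughput in SI: Q_s = 51.2 kg/h ÷ 3600 s/h = 0.0142222 kg/s
Mean residence time: t_res = M/Q_s = 10.66 kg / 0.0142222 kg/s = 749.531 s

value=749.5 s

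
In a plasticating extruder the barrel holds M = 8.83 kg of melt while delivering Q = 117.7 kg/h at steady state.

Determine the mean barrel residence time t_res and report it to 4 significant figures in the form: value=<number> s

Convert throughput: Q = 117.7 kg/h = 117.7/3600 = 0.0326944 kg/s
t_res = M / Q_s = 8.83 / 0.0326944 = 270.076 s

value=270.1 s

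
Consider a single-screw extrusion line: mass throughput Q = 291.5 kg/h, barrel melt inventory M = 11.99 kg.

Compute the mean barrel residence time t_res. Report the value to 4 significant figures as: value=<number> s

value=148.1 s

Throughput in SI: Q_s = 291.5 kg/h ÷ 3600 s/h = 0.0809722 kg/s
t_res = M / Q_s = 11.99 / 0.0809722 = 148.075 s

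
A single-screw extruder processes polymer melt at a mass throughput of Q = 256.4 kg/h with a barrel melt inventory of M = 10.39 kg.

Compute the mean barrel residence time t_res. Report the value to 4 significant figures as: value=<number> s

Q_s = Q / 3600 = 256.4 / 3600 = 0.0712222 kg/s
Mean residence time: t_res = M/Q_s = 10.39 kg / 0.0712222 kg/s = 145.881 s

value=145.9 s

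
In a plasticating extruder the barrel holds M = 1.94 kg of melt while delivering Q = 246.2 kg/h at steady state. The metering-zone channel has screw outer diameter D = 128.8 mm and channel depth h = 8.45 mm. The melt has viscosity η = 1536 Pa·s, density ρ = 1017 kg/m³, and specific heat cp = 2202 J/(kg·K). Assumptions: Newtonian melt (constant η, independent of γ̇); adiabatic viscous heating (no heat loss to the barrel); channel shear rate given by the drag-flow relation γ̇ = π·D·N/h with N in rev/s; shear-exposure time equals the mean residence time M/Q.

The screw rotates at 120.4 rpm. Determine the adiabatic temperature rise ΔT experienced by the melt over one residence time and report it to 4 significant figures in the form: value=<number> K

Q_s = Q / 3600 = 246.2 / 3600 = 0.0683889 kg/s
t_res = M / Q_s = 1.94 / 0.0683889 = 28.3672 s
Geometry in metres: D = 128.8 mm → 0.1288 m, h = 8.45 mm → 0.00845 m; screw speed N = 120.4 rpm = 2.00667 rev/s
γ̇ = π·D·N / h = π · 0.1288 · 2.00667 / 0.00845 = 96.0913 s⁻¹
Adiabatic rise: ΔT = η γ̇² t_res / (ρ cp) = 1536·(96.0913)²·28.3672 / (1017·2202) = 179.654 K

value=179.7 K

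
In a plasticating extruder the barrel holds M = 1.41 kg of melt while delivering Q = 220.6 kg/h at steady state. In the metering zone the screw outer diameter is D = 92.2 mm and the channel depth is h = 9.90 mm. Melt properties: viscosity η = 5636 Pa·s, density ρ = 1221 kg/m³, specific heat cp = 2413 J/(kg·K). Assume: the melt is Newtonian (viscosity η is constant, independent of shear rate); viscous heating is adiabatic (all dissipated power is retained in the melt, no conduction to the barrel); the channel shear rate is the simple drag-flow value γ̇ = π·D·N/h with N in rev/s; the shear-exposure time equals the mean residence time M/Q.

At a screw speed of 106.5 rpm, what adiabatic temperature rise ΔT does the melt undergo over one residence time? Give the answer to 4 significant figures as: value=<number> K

Convert throughput: Q = 220.6 kg/h = 220.6/3600 = 0.0612778 kg/s
Mean residence time: t_res = M/Q_s = 1.41 kg / 0.0612778 kg/s = 23.01 s
Geometry in metres: D = 92.2 mm → 0.0922 m, h = 9.90 mm → 0.0099 m; screw speed N = 106.5 rpm = 1.775 rev/s
Shear rate: γ̇ = πDN/h = π·0.0922·1.775/0.0099 = 51.9331 s⁻¹
Adiabatic rise: ΔT = η γ̇² t_res / (ρ cp) = 5636·(51.9331)²·23.01 / (1221·2413) = 118.714 K

value=118.7 K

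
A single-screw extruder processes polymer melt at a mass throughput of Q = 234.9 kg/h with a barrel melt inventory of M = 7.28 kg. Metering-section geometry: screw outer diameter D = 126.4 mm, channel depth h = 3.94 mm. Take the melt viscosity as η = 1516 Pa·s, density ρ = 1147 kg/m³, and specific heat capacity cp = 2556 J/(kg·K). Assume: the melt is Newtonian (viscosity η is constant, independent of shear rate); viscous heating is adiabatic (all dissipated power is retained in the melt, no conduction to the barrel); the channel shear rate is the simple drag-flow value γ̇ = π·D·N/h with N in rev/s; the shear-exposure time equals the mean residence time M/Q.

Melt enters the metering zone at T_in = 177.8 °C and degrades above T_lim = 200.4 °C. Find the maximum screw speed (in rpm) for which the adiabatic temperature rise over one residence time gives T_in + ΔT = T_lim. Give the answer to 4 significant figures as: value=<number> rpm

Convert throughput: Q = 234.9 kg/h = 234.9/3600 = 0.06525 kg/s
t_res = M / Q_s = 7.28 ÷ 0.06525 = 111.571 s
Convert to metres: D = 0.1264 m, h = 0.00394 m
ΔT_a = T_lim − T_in = 200.4 °C − 177.8 °C = 22.6 K
γ̇_max² = ΔT_a·ρ·cp / (η·t_res) = [22.6 × 1147 × 2556] / [1516 × 111.571] = 391.726 s⁻²
γ̇_max = √391.726 = 19.7921 s⁻¹
Solve γ̇ = πDN/h for N: N_max = γ̇_max·h/(π·D) = 19.7921 × 0.00394 / (π × 0.1264) = 0.196377 rev/s = 11.7826 rpm

value=11.78 rpm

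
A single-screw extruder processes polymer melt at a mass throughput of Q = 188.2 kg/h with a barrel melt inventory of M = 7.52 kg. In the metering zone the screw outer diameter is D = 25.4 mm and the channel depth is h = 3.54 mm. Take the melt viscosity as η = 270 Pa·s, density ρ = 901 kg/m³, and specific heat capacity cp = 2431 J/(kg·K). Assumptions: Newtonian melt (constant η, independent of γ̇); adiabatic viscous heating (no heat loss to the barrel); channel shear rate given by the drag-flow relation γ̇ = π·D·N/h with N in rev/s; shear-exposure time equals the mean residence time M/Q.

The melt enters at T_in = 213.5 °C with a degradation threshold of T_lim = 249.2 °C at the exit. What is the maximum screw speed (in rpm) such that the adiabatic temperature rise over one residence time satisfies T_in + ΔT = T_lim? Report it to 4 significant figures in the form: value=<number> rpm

value=119.4 rpm

Throughput in SI: Q_s = 188.2 kg/h ÷ 3600 s/h = 0.0522778 kg/s
t_res = M / Q_s = 7.52 ÷ 0.0522778 = 143.847 s
D = 25.4 mm = 0.0254 m;  h = 3.54 mm = 0.00354 m
ΔT_a = T_lim − T_in = 249.2 °C − 213.5 °C = 35.7 K
γ̇_max² = ΔT_a·ρ·cp / (η·t_res) = [35.7 × 901 × 2431] / [270 × 143.847] = 2013.32 s⁻²
Take the square root: γ̇_max = √(2013.32) = 44.8701 s⁻¹
N_max = γ̇_max h / (πD) = 44.8701·0.00354/(π·0.0254) = 1.99057 rev/s → ×60 = 119.434 rpm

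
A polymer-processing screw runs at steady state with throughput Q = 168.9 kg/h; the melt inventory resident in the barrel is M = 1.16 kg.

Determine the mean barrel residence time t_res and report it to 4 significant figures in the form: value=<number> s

value=24.72 s

Throughput in SI: Q_s = 168.9 kg/h ÷ 3600 s/h = 0.0469167 kg/s
t_res = M / Q_s = 1.16 ÷ 0.0469167 = 24.7247 s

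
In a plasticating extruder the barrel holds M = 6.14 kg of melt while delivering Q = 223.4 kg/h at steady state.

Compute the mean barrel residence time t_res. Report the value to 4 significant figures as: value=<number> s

Convert throughput: Q = 223.4 kg/h = 223.4/3600 = 0.0620556 kg/s
t_res = M / Q_s = 6.14 / 0.0620556 = 98.9436 s

value=98.94 s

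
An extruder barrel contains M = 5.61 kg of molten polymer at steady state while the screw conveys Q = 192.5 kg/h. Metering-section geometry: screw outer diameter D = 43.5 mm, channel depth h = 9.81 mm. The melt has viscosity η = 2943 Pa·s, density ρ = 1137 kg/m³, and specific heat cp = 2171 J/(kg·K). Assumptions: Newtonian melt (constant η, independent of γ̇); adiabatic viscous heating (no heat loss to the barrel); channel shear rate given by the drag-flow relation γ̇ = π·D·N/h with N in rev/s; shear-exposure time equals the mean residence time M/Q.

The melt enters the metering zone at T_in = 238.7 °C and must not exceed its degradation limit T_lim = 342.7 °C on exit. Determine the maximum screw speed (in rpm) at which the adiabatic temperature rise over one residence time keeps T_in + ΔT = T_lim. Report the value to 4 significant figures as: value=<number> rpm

value=124.2 rpm

Throughput in SI: Q_s = 192.5 kg/h ÷ 3600 s/h = 0.0534722 kg/s
Mean residence time: t_res = M/Q_s = 5.61 kg / 0.0534722 kg/s = 104.914 s
Geometry in SI: D = 43.5 mm → 0.0435 m, h = 9.81 mm → 0.00981 m
ΔT_a = T_lim − T_in = 342.7 °C − 238.7 °C = 104 K
γ̇_max² = ΔT_a·ρ·cp/(η·t_res) = 104·1137·2171/(2943·104.914) = 831.436 s⁻²
γ̇_max = sqrt(831.436) = 28.8346 s⁻¹
Solve γ̇ = πDN/h for N: N_max = γ̇_max·h/(π·D) = 28.8346 × 0.00981 / (π × 0.0435) = 2.06988 rev/s = 124.193 rpm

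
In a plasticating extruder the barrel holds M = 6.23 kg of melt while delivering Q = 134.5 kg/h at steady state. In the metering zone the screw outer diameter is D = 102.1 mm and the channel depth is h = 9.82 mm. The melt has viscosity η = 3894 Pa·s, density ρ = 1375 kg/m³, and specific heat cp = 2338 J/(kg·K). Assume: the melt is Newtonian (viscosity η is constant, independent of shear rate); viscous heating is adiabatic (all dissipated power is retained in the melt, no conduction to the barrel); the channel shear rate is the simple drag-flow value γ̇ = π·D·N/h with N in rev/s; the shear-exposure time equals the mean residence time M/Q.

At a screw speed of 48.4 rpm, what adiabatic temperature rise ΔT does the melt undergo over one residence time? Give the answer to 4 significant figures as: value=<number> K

Throughput in SI: Q_s = 134.5 kg/h ÷ 3600 s/h = 0.0373611 kg/s
t_res = M / Q_s = 6.23 / 0.0373611 = 166.751 s
Convert to SI: D = 0.1021 m, h = 0.00982 m, N = 48.4/60 = 0.806667 rev/s
Shear rate: γ̇ = πDN/h = π·0.1021·0.806667/0.00982 = 26.3486 s⁻¹
Adiabatic rise: ΔT = η γ̇² t_res / (ρ cp) = 3894·(26.3486)²·166.751 / (1375·2338) = 140.228 K

value=140.2 K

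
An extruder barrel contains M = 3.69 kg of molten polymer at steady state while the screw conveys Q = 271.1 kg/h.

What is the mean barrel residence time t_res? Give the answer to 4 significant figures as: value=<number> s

value=49.00 s

Q_s = Q / 3600 = 271.1 / 3600 = 0.0753056 kg/s
t_res = M / Q_s = 3.69 / 0.0753056 = 49.0004 s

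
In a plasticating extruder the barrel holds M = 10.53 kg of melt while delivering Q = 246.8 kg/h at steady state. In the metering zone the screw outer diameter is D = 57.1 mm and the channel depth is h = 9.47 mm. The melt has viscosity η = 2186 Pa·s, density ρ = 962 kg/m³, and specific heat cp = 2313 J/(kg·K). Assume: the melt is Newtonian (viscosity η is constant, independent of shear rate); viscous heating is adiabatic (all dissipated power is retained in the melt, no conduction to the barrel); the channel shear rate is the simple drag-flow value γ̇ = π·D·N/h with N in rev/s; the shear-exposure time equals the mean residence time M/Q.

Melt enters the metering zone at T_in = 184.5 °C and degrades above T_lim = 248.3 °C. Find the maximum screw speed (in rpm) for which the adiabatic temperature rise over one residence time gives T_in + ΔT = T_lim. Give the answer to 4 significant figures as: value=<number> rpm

value=65.13 rpm

Q_s = Q / 3600 = 246.8 / 3600 = 0.0685556 kg/s
Mean residence time: t_res = M/Q_s = 10.53 kg / 0.0685556 kg/s = 153.598 s
Geometry in SI: D = 57.1 mm → 0.0571 m, h = 9.47 mm → 0.00947 m
ΔT_a = T_lim − T_in = 248.3 °C − 184.5 °C = 63.8 K
γ̇_max² = ΔT_a·ρ·cp / (η·t_res) = [63.8 × 962 × 2313] / [2186 × 153.598] = 422.801 s⁻²
γ̇_max = sqrt(422.801) = 20.5621 s⁻¹
Solve γ̇ = πDN/h for N: N_max = γ̇_max·h/(π·D) = 20.5621 × 0.00947 / (π × 0.0571) = 1.0855 rev/s = 65.1303 rpm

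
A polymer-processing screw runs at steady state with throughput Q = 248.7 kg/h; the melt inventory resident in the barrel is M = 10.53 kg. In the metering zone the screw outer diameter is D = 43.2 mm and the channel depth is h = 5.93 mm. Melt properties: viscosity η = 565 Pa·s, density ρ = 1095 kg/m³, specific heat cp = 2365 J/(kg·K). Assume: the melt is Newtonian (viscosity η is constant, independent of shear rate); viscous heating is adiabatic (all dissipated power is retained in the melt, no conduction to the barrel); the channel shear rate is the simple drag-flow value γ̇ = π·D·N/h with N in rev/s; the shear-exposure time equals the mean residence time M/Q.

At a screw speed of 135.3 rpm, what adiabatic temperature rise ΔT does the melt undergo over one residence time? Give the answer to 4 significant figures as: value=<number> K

Throughput in SI: Q_s = 248.7 kg/h ÷ 3600 s/h = 0.0690833 kg/s
t_res = M / Q_s = 10.53 ÷ 0.0690833 = 152.425 s
Geometry in metres: D = 43.2 mm → 0.0432 m, h = 5.93 mm → 0.00593 m; screw speed N = 135.3 rpm = 2.255 rev/s
γ̇ = π D N / h = (π)(0.0432)(2.255) / 0.00593 = 51.609 s⁻¹
ΔT = η·γ̇²·t_res/(ρ·cp) = [565 × 51.609² × 152.425] / [1095 × 2365] = 88.5746 K

value=88.57 K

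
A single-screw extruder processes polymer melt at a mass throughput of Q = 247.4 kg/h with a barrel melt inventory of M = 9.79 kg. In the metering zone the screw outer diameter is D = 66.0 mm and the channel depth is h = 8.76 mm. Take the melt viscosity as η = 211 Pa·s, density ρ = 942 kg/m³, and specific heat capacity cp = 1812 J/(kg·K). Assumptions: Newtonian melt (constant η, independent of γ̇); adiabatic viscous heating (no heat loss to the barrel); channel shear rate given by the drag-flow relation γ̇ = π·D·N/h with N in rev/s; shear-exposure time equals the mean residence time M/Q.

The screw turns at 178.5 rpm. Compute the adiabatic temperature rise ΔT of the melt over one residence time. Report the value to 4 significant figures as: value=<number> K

Q_s = Q / 3600 = 247.4 / 3600 = 0.0687222 kg/s
t_res = M / Q_s = 9.79 ÷ 0.0687222 = 142.458 s
Convert to SI: D = 0.066 m, h = 0.00876 m, N = 178.5/60 = 2.975 rev/s
γ̇ = π·D·N / h = π · 0.066 · 2.975 / 0.00876 = 70.4169 s⁻¹
Adiabatic rise: ΔT = η γ̇² t_res / (ρ cp) = 211·(70.4169)²·142.458 / (942·1812) = 87.3197 K

value=87.32 K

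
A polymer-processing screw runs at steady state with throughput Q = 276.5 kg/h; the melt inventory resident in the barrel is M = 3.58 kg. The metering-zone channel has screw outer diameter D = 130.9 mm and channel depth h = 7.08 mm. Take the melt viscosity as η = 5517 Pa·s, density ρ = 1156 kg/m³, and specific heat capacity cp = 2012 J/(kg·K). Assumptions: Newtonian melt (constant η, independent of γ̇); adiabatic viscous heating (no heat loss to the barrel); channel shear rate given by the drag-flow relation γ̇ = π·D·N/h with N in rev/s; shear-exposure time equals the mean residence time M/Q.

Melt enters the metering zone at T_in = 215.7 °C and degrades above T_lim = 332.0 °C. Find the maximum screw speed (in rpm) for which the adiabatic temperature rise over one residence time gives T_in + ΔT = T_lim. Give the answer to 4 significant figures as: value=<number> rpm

Throughput in SI: Q_s = 276.5 kg/h ÷ 3600 s/h = 0.0768056 kg/s
Mean residence time: t_res = M/Q_s = 3.58 kg / 0.0768056 kg/s = 46.6112 s
D = 130.9 mm = 0.1309 m;  h = 7.08 mm = 0.00708 m
ΔT_a = T_lim − T_in = 332.0 − 215.7 = 116.3 K
γ̇_max² = ΔT_a·ρ·cp / (η·t_res) = [116.3 × 1156 × 2012] / [5517 × 46.6112] = 1051.89 s⁻²
Take the square root: γ̇_max = √(1051.89) = 32.4329 s⁻¹
N_max = γ̇_max h / (πD) = 32.4329·0.00708/(π·0.1309) = 0.55838 rev/s → ×60 = 33.5028 rpm

value=33.50 rpm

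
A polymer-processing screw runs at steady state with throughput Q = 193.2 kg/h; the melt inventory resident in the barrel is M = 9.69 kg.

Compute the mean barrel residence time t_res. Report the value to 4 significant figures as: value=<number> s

Throughput in SI: Q_s = 193.2 kg/h ÷ 3600 s/h = 0.0536667 kg/s
t_res = M / Q_s = 9.69 ÷ 0.0536667 = 180.559 s

value=180.6 s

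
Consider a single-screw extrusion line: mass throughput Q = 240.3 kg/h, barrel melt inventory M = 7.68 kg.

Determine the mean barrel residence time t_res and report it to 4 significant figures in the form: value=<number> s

value=115.1 s

Throughput in SI: Q_s = 240.3 kg/h ÷ 3600 s/h = 0.06675 kg/s
t_res = M / Q_s = 7.68 / 0.06675 = 115.056 s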